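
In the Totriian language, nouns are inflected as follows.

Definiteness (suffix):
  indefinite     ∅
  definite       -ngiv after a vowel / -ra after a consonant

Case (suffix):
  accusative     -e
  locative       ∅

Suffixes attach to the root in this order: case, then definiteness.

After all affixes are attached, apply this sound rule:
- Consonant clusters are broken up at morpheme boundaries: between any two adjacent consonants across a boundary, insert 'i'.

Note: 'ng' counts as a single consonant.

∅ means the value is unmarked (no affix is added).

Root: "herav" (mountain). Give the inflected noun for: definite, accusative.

heravengiv

Attach case accusative -e → herave.
Attach definiteness definite -ngiv (after vowel 'e') → heravengiv.
Epenthesis: no change.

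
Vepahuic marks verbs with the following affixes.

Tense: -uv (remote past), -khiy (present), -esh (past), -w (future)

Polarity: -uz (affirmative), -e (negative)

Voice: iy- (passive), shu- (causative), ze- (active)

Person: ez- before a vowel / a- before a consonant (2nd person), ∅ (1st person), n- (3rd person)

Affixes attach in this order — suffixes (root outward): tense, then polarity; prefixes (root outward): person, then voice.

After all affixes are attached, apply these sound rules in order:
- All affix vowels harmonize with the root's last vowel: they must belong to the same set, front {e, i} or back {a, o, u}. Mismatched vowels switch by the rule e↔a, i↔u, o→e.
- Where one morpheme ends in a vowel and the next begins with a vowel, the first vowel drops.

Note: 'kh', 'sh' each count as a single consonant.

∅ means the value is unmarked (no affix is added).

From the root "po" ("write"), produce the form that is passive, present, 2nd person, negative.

Attach tense present -khiy → pokhiy.
Attach person 2nd person a- (before consonant 'p') → apokhiy.
Attach polarity negative -e → apokhiye.
Attach voice passive iy- → iyapokhiye.
Apply vowel harmony: iyapokhiye → uyapokhuya.
Vowel deletion: no change.

uyapokhuya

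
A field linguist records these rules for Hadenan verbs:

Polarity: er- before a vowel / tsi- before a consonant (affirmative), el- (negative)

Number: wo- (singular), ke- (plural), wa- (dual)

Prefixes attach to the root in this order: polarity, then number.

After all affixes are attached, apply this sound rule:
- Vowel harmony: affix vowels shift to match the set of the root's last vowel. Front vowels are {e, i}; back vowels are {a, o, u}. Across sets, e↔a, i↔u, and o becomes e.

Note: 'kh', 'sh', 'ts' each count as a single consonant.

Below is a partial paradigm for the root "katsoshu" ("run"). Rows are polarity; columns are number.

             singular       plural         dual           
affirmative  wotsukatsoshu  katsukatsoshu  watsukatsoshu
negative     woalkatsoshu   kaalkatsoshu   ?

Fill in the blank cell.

Attach polarity negative el- → elkatsoshu.
Attach number dual wa- → waelkatsoshu.
Apply vowel harmony: waelkatsoshu → waalkatsoshu.

waalkatsoshu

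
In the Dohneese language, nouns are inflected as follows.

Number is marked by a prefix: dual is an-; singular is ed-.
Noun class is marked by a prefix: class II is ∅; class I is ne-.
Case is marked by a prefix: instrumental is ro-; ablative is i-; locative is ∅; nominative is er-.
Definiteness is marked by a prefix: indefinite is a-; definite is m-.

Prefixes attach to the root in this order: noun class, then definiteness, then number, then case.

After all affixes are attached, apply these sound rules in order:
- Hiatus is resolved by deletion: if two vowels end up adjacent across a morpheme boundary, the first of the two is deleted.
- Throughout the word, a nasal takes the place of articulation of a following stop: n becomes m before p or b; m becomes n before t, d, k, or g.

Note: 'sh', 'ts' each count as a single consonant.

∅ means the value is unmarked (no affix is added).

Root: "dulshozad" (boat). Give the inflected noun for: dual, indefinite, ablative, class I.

Attach noun class class I ne- → nedulshozad.
Attach definiteness indefinite a- → anedulshozad.
Attach number dual an- → ananedulshozad.
Attach case ablative i- → iananedulshozad.
Apply vowel deletion: iananedulshozad → ananedulshozad.
Nasal assimilation: no change.

ananedulshozad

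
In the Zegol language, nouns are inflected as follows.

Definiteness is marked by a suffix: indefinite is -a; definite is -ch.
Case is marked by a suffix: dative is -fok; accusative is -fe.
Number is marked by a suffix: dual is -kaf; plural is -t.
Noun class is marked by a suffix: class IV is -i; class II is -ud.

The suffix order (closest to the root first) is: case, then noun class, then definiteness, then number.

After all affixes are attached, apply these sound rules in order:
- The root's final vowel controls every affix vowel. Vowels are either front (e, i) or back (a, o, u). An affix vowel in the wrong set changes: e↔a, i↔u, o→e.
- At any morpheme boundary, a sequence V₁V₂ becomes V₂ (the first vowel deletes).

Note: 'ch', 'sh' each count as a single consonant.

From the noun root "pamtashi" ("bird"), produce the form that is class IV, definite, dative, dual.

Attach case dative -fok → pamtashifok.
Attach noun class class IV -i → pamtashifoki.
Attach definiteness definite -ch → pamtashifokich.
Attach number dual -kaf → pamtashifokichkaf.
Apply vowel harmony: pamtashifokichkaf → pamtashifekichkef.
Vowel deletion: no change.

pamtashifekichkef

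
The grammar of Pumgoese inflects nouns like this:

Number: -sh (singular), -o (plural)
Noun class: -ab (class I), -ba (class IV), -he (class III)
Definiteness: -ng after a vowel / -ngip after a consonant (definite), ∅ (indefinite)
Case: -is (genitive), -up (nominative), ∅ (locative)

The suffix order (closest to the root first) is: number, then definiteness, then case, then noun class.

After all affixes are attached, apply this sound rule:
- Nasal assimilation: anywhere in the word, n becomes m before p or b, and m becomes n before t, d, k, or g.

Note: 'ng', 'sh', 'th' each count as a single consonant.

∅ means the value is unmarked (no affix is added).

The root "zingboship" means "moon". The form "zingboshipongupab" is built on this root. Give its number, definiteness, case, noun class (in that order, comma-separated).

plural, definite, nominative, class I

Segment: zingboship-o-ng-up-ab.
number: -o → plural.
definiteness: -ng/ngip → definite.
case: -up → nominative.
noun class: -ab → class I.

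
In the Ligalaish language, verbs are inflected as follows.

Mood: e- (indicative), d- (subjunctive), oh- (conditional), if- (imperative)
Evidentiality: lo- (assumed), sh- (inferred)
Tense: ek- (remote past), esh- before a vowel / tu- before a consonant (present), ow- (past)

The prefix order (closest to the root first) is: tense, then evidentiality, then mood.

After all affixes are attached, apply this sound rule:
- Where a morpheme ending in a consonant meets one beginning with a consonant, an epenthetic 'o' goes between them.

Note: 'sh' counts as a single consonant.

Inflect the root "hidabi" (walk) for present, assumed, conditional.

Attach tense present tu- (before consonant 'h') → tuhidabi.
Attach evidentiality assumed lo- → lotuhidabi.
Attach mood conditional oh- → ohlotuhidabi.
Apply epenthesis: ohlotuhidabi → oholotuhidabi.

oholotuhidabi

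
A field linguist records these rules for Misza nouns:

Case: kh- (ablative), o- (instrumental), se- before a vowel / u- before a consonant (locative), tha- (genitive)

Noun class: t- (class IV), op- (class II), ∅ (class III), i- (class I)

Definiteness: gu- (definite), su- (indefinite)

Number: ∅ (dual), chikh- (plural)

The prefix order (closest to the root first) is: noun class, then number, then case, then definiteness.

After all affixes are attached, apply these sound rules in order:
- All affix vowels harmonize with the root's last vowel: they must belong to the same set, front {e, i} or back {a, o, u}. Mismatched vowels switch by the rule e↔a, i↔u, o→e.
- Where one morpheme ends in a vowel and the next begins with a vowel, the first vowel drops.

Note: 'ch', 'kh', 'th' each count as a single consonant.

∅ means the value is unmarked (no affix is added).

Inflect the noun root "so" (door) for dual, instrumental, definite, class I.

guso

Attach noun class class I i- → iso.
number = dual: zero marking, form stays iso.
Attach case instrumental o- → oiso.
Attach definiteness definite gu- → guoiso.
Apply vowel harmony: guoiso → guouso.
Apply vowel deletion: guouso → guso.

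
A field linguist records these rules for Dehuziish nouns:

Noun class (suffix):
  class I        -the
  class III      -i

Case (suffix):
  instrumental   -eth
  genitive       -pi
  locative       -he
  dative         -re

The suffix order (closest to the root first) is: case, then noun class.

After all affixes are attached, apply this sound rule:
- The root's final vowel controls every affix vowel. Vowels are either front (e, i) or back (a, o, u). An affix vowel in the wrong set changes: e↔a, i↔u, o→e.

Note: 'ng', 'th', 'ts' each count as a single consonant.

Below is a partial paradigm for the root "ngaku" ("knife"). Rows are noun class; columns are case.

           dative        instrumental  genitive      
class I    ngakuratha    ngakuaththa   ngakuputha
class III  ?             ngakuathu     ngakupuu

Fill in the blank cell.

ngakurau

Attach case dative -re → ngakure.
Attach noun class class III -i → ngakurei.
Apply vowel harmony: ngakurei → ngakurau.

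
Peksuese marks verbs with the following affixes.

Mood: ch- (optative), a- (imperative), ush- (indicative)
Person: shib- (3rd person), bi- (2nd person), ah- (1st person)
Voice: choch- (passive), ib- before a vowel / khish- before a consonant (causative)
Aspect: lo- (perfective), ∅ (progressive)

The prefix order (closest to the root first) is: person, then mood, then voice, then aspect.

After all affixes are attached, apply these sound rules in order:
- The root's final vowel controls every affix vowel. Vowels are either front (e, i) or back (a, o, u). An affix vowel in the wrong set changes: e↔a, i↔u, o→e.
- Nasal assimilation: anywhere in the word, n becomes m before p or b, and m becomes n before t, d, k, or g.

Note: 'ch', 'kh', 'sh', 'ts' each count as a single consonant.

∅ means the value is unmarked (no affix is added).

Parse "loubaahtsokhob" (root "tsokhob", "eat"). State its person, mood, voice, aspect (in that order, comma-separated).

Segment: lo-ib-a-ah-tsokhob.
person: ah- → 1st person.
mood: a- → imperative.
voice: ib/khish- → causative.
aspect: lo- → perfective.

1st person, imperative, causative, perfective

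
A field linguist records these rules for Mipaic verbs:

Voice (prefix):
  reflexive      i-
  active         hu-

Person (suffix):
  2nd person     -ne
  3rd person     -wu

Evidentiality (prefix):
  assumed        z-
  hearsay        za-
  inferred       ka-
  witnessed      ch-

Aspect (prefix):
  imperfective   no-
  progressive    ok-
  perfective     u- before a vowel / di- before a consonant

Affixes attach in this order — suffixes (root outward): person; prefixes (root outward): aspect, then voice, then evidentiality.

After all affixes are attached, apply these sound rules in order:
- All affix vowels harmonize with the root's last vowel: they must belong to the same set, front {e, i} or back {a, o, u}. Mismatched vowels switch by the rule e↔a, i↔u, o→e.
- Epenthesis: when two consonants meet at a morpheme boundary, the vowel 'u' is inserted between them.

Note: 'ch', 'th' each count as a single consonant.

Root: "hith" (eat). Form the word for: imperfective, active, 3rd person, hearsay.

zehinehithuwi

Attach person 3rd person -wu → hithwu.
Attach aspect imperfective no- → nohithwu.
Attach voice active hu- → hunohithwu.
Attach evidentiality hearsay za- → zahunohithwu.
Apply vowel harmony: zahunohithwu → zehinehithwi.
Apply epenthesis: zehinehithwi → zehinehithuwi.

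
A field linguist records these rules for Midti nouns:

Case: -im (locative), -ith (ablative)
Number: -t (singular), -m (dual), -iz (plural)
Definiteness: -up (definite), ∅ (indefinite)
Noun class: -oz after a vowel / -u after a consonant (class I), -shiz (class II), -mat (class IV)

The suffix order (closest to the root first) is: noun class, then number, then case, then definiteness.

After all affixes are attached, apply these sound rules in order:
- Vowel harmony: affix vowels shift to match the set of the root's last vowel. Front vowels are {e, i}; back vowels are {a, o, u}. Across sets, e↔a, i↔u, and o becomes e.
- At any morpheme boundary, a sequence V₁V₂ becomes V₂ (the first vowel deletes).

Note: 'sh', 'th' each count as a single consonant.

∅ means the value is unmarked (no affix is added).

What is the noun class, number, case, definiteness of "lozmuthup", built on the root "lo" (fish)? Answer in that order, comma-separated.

Segment: lo-oz-m-ith-up.
noun class: -oz/u → class I.
number: -m → dual.
case: -ith → ablative.
definiteness: -up → definite.

class I, dual, ablative, definite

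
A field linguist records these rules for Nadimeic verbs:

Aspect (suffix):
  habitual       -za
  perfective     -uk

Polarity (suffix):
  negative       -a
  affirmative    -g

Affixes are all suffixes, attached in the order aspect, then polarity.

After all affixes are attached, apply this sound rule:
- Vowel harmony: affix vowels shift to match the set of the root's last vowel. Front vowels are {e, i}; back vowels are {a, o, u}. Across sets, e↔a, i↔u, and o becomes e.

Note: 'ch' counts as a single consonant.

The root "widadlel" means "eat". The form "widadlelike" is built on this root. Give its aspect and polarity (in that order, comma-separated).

Segment: widadlel-uk-a.
aspect: -uk → perfective.
polarity: -a → negative.

perfective, negative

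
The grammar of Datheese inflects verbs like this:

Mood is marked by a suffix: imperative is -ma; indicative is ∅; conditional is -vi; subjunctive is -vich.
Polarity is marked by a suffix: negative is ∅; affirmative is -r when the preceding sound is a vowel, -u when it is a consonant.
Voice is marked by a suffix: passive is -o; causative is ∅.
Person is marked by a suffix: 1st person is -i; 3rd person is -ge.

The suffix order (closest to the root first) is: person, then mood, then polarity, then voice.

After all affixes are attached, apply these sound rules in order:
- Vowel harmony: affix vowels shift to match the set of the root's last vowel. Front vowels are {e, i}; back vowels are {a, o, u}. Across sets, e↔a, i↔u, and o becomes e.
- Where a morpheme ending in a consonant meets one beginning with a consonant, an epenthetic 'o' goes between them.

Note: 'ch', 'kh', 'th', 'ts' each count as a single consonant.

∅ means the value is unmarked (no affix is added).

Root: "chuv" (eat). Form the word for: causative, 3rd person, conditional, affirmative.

chuvogavur

Attach person 3rd person -ge → chuvge.
Attach mood conditional -vi → chuvgevi.
Attach polarity affirmative -r (after vowel 'i') → chuvgevir.
voice = causative: zero marking, form stays chuvgevir.
Apply vowel harmony: chuvgevir → chuvgavur.
Apply epenthesis: chuvgavur → chuvogavur.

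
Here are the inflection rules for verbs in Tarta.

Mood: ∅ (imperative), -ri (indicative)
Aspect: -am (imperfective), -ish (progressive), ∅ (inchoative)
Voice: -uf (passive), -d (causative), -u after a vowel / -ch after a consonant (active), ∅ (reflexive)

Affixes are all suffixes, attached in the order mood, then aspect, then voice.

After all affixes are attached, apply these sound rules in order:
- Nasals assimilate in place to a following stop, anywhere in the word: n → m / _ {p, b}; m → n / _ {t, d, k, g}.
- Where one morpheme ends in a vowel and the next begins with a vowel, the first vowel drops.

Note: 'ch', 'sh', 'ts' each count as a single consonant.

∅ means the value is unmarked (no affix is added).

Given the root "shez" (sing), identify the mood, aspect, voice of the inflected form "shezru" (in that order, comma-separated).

Segment: shez-ri-u.
mood: -ri → indicative.
aspect: ∅ → inchoative.
voice: -u/ch → active.

indicative, inchoative, active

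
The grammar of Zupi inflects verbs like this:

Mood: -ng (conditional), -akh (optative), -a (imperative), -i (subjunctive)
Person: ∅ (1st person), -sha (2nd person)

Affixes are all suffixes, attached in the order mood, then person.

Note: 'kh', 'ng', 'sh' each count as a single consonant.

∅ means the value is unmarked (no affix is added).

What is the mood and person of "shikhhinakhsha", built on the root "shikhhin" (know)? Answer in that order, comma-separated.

Segment: shikhhin-akh-sha.
mood: -akh → optative.
person: -sha → 2nd person.

optative, 2nd person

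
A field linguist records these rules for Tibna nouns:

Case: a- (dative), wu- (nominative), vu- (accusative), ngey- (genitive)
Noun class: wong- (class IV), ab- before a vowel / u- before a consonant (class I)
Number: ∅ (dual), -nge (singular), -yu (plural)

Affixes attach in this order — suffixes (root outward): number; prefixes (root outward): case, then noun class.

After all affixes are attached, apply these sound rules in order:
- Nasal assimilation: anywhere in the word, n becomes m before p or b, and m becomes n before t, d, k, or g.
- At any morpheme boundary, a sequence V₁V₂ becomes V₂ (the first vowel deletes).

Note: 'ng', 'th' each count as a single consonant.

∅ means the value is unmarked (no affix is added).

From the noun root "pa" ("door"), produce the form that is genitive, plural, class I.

ungeypayu

Attach case genitive ngey- → ngeypa.
Attach noun class class I u- (before consonant 'ng') → ungeypa.
Attach number plural -yu → ungeypayu.
Nasal assimilation: no change.
Vowel deletion: no change.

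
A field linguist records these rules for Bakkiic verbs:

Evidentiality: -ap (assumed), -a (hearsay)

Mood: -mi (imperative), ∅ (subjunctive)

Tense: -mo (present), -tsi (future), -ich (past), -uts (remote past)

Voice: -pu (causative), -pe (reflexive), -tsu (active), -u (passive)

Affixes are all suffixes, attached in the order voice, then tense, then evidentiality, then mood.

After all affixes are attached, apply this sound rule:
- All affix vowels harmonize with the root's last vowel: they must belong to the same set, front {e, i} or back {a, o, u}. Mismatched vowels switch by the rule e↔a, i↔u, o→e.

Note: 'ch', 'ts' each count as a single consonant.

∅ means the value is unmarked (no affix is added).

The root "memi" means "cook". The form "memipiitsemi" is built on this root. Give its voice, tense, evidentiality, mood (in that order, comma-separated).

Segment: memi-pu-uts-a-mi.
voice: -pu → causative.
tense: -uts → remote past.
evidentiality: -a → hearsay.
mood: -mi → imperative.

causative, remote past, hearsay, imperative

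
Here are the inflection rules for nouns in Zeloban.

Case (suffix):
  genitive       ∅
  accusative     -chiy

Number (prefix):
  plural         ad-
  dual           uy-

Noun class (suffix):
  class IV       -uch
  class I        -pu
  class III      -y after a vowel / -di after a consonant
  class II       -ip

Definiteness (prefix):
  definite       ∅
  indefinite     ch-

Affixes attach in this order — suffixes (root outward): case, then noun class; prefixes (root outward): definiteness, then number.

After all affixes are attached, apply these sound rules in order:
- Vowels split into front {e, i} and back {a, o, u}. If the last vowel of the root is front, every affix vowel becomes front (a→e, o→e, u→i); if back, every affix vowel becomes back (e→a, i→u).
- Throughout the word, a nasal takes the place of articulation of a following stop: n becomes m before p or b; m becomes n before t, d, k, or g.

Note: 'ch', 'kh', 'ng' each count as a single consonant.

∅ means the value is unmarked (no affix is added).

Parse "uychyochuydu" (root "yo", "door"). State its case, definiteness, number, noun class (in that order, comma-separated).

Segment: uy-ch-yo-chiy-di.
case: -chiy → accusative.
definiteness: ch- → indefinite.
number: uy- → dual.
noun class: -y/di → class III.

accusative, indefinite, dual, class III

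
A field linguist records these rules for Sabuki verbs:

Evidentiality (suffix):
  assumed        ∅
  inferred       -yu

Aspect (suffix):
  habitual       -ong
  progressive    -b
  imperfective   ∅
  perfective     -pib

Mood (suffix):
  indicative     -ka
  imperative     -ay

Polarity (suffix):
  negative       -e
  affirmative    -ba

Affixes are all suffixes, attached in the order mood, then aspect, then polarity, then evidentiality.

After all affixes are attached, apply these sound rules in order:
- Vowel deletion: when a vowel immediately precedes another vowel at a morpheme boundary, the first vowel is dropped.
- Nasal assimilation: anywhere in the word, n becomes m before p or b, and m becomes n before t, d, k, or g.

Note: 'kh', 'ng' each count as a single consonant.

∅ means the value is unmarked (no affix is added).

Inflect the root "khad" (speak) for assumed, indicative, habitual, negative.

Attach mood indicative -ka → khadka.
Attach aspect habitual -ong → khadkaong.
Attach polarity negative -e → khadkaonge.
evidentiality = assumed: zero marking, form stays khadkaonge.
Apply vowel deletion: khadkaonge → khadkonge.
Nasal assimilation: no change.

khadkonge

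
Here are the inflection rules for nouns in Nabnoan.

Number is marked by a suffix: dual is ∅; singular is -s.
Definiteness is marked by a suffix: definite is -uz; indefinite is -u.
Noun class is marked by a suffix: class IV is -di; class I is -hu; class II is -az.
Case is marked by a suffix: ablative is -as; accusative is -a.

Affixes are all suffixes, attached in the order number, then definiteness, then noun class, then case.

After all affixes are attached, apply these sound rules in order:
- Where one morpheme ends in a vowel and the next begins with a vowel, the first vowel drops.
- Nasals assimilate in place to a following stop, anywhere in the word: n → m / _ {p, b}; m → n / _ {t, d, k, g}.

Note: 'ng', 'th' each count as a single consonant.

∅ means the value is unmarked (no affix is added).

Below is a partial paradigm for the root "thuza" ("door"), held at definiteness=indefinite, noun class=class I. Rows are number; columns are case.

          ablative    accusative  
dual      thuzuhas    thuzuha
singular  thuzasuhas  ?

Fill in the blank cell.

thuzasuha

Attach number singular -s → thuzas.
Attach definiteness indefinite -u → thuzasu.
Attach noun class class I -hu → thuzasuhu.
Attach case accusative -a → thuzasuhua.
Apply vowel deletion: thuzasuhua → thuzasuha.
Nasal assimilation: no change.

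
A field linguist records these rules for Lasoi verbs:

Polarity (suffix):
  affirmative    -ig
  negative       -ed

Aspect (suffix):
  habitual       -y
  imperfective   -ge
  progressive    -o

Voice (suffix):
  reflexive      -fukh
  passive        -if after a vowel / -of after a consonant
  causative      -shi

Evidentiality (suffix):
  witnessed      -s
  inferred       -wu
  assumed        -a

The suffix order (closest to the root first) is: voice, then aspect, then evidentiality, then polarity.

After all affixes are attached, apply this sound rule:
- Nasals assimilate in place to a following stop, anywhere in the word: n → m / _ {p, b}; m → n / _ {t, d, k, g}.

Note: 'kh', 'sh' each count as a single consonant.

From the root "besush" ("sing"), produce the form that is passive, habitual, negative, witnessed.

Attach voice passive -of (after consonant 'sh') → besushof.
Attach aspect habitual -y → besushofy.
Attach evidentiality witnessed -s → besushofys.
Attach polarity negative -ed → besushofysed.
Nasal assimilation: no change.

besushofysed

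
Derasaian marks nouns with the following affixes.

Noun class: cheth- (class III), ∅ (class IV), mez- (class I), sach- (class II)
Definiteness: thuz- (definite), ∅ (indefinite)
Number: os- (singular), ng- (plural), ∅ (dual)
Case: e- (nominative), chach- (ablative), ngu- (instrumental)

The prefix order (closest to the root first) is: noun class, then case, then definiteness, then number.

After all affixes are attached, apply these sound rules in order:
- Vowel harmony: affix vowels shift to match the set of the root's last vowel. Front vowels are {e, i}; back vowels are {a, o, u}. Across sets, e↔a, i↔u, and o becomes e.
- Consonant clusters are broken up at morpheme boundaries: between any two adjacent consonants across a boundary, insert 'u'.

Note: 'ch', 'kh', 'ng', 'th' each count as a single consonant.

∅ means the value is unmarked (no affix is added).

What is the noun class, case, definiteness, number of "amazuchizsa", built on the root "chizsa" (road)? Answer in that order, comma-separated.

Segment: e-mez-chizsa.
noun class: mez- → class I.
case: e- → nominative.
definiteness: ∅ → indefinite.
number: ∅ → dual.

class I, nominative, indefinite, dual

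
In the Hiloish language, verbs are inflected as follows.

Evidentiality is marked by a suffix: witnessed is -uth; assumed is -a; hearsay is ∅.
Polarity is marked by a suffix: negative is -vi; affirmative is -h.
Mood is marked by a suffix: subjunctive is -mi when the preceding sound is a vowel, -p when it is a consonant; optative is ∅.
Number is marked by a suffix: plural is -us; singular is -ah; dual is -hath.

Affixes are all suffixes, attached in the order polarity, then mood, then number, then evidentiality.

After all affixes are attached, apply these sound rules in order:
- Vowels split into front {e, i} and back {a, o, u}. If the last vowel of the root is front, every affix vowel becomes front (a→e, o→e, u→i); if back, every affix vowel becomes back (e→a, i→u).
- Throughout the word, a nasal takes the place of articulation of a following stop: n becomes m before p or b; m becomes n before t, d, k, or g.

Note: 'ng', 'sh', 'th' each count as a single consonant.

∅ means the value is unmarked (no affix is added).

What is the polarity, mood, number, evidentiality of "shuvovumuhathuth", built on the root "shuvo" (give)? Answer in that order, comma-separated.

negative, subjunctive, dual, witnessed

Segment: shuvo-vi-mi-hath-uth.
polarity: -vi → negative.
mood: -mi/p → subjunctive.
number: -hath → dual.
evidentiality: -uth → witnessed.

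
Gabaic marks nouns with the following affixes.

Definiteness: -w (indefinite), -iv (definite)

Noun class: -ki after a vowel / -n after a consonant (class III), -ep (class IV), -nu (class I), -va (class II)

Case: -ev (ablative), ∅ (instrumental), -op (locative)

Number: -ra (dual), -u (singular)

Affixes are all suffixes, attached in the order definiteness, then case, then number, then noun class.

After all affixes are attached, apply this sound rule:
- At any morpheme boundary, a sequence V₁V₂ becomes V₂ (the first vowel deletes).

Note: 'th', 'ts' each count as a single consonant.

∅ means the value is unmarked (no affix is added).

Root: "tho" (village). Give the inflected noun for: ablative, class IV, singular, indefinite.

Attach definiteness indefinite -w → thow.
Attach case ablative -ev → thowev.
Attach number singular -u → thowevu.
Attach noun class class IV -ep → thowevuep.
Apply vowel deletion: thowevuep → thowevep.

thowevep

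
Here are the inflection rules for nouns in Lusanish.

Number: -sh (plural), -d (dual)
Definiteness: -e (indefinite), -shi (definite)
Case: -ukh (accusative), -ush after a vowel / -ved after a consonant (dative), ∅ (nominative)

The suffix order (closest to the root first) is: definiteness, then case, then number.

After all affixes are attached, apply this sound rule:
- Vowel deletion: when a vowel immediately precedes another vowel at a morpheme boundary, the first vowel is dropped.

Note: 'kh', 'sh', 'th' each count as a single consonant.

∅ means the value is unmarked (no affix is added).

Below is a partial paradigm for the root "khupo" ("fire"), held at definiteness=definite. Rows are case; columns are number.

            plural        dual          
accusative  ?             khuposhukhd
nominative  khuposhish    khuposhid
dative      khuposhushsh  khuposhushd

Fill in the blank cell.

Attach definiteness definite -shi → khuposhi.
Attach case accusative -ukh → khuposhiukh.
Attach number plural -sh → khuposhiukhsh.
Apply vowel deletion: khuposhiukhsh → khuposhukhsh.

khuposhukhsh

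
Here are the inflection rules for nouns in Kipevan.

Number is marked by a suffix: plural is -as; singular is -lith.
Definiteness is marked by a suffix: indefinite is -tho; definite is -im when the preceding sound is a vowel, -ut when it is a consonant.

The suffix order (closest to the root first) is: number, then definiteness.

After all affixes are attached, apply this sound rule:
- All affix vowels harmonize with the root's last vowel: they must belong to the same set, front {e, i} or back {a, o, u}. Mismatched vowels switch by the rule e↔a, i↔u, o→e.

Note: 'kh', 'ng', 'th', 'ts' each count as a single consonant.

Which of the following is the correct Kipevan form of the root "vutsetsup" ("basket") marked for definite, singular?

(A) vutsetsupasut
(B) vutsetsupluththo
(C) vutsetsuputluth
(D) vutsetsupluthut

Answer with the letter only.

D

Attach number singular -lith → vutsetsuplith.
Attach definiteness definite -ut (after consonant 'th') → vutsetsuplithut.
Apply vowel harmony: vutsetsuplithut → vutsetsupluthut.
So the correct form is vutsetsupluthut, option (D).
(C) vutsetsuputluth is wrong: it has the affixes in the wrong order.
(B) vutsetsupluththo is wrong: it uses indefinite instead of definite for definiteness.
(A) vutsetsupasut is wrong: it uses plural instead of singular for number.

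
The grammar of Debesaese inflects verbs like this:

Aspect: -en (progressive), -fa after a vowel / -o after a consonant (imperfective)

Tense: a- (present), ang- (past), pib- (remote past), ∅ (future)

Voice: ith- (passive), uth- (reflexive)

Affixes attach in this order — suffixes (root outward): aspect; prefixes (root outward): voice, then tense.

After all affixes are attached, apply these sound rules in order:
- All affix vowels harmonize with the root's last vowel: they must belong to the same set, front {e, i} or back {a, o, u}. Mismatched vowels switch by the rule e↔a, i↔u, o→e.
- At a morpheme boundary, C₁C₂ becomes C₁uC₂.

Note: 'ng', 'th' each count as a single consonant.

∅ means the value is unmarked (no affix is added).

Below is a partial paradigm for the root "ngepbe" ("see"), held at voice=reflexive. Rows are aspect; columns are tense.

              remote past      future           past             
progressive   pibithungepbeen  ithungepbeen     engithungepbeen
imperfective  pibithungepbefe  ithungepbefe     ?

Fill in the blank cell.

engithungepbefe

Attach voice reflexive uth- → uthngepbe.
Attach aspect imperfective -fa (after vowel 'e') → uthngepbefa.
Attach tense past ang- → anguthngepbefa.
Apply vowel harmony: anguthngepbefa → engithngepbefe.
Apply epenthesis: engithngepbefe → engithungepbefe.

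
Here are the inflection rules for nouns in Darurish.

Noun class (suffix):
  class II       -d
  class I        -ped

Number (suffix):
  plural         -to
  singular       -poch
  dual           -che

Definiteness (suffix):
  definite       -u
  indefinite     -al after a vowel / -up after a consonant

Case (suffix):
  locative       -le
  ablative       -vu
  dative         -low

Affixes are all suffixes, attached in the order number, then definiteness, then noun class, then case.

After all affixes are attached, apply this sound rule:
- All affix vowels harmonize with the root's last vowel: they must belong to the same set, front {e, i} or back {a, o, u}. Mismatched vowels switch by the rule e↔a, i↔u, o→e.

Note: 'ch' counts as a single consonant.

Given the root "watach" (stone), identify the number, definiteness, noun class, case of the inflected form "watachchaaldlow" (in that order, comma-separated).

dual, indefinite, class II, dative

Segment: watach-che-al-d-low.
number: -che → dual.
definiteness: -al/up → indefinite.
noun class: -d → class II.
case: -low → dative.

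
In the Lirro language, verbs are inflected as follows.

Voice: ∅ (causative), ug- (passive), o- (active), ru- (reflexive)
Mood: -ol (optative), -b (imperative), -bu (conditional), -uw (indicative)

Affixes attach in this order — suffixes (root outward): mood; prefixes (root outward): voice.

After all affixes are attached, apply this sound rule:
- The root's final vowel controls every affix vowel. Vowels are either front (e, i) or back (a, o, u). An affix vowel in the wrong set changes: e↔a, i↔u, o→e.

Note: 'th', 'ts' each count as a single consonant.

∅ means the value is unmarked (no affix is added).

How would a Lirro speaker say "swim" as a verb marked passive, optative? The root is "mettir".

igmettirel

Attach voice passive ug- → ugmettir.
Attach mood optative -ol → ugmettirol.
Apply vowel harmony: ugmettirol → igmettirel.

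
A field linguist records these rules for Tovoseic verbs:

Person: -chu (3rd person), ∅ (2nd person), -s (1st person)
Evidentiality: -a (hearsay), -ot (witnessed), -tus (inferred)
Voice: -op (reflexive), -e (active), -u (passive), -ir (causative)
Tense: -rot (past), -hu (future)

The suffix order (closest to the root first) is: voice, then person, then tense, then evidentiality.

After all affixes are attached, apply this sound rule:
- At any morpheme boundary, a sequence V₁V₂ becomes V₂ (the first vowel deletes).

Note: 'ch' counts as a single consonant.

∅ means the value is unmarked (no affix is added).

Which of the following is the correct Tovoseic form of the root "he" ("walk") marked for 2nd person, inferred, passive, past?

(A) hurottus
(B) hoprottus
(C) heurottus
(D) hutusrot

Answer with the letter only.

Attach voice passive -u → heu.
person = 2nd person: zero marking, form stays heu.
Attach tense past -rot → heurot.
Attach evidentiality inferred -tus → heurottus.
Apply vowel deletion: heurottus → hurottus.
So the correct form is hurottus, option (A).
(D) hutusrot is wrong: it has the affixes in the wrong order.
(C) heurottus is wrong: it fails to apply the sound rule(s).
(B) hoprottus is wrong: it uses reflexive instead of passive for voice.

A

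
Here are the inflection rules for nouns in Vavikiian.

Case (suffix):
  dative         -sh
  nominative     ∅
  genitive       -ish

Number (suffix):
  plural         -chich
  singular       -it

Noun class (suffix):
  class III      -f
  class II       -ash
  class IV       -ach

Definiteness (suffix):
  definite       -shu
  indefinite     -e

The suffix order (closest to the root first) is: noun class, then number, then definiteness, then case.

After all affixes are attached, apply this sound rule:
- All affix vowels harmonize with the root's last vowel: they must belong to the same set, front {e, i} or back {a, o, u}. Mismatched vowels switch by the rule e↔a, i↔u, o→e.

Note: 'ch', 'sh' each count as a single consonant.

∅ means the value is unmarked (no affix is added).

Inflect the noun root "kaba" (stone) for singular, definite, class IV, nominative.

kabaachutshu

Attach noun class class IV -ach → kabaach.
Attach number singular -it → kabaachit.
Attach definiteness definite -shu → kabaachitshu.
case = nominative: zero marking, form stays kabaachitshu.
Apply vowel harmony: kabaachitshu → kabaachutshu.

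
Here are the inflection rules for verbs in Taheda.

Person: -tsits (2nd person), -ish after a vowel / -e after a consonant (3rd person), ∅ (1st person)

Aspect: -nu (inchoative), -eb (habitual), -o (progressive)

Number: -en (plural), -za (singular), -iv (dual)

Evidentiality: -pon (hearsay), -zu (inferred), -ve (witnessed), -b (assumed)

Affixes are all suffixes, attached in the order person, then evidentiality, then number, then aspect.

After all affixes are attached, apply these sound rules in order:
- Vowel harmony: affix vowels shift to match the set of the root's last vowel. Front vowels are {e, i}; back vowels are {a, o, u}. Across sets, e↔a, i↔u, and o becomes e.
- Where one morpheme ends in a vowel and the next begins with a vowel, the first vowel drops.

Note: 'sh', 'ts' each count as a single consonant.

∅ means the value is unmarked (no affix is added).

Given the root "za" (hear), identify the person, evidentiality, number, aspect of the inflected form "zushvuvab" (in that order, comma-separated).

Segment: za-ish-ve-iv-eb.
person: -ish/e → 3rd person.
evidentiality: -ve → witnessed.
number: -iv → dual.
aspect: -eb → habitual.

3rd person, witnessed, dual, habitual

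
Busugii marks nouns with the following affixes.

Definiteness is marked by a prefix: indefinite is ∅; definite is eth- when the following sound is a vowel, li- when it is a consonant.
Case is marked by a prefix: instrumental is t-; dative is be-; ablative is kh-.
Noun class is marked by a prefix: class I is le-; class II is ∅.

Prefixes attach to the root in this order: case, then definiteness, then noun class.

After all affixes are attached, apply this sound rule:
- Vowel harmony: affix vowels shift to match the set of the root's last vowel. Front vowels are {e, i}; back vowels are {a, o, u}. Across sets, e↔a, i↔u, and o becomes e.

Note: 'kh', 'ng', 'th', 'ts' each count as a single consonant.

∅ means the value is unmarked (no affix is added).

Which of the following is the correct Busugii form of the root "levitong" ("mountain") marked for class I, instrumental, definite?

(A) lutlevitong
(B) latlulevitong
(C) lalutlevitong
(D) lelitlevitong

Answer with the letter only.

Attach case instrumental t- → tlevitong.
Attach definiteness definite li- (before consonant 't') → litlevitong.
Attach noun class class I le- → lelitlevitong.
Apply vowel harmony: lelitlevitong → lalutlevitong.
So the correct form is lalutlevitong, option (C).
(B) latlulevitong is wrong: it has the affixes in the wrong order.
(D) lelitlevitong is wrong: it fails to apply the sound rule(s).
(A) lutlevitong is wrong: it uses class II instead of class I for noun class.

C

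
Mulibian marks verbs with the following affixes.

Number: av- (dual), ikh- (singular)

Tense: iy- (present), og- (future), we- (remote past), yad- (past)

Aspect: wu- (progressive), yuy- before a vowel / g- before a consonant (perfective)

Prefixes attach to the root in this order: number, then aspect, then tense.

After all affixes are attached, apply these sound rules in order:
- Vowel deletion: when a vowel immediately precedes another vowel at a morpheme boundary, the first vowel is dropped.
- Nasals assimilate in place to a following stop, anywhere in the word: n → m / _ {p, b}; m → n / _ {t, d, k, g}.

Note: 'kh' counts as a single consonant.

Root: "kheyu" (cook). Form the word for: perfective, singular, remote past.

Attach number singular ikh- → ikhkheyu.
Attach aspect perfective yuy- (before vowel 'i') → yuyikhkheyu.
Attach tense remote past we- → weyuyikhkheyu.
Vowel deletion: no change.
Nasal assimilation: no change.

weyuyikhkheyu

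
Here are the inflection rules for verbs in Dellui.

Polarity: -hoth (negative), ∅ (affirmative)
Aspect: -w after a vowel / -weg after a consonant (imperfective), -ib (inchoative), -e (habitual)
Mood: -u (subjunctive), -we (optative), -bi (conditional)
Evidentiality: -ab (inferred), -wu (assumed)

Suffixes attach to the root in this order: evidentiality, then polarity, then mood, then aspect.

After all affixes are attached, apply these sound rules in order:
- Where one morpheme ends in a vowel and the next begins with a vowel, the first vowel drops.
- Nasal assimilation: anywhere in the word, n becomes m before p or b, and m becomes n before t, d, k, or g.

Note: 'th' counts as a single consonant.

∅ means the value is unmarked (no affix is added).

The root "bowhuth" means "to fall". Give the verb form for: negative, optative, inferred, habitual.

Attach evidentiality inferred -ab → bowhuthab.
Attach polarity negative -hoth → bowhuthabhoth.
Attach mood optative -we → bowhuthabhothwe.
Attach aspect habitual -e → bowhuthabhothwee.
Apply vowel deletion: bowhuthabhothwee → bowhuthabhothwe.
Nasal assimilation: no change.

bowhuthabhothwe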